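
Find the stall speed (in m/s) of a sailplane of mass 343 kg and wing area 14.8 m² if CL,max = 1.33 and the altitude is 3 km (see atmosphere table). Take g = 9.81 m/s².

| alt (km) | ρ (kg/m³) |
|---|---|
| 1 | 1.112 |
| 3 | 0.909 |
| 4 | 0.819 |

At 3 km, from the table: ρ = 0.909 kg/m³.
Weight W = mg = 343 × 9.81 = 3365 N.
From L = ½ρV²S·CL,max = W: V_stall = √(2W/(ρSCL,max)) = √(2·3365/(0.909·14.8·1.33))
V_stall = √376.1 = 19.4 m/s

V_stall = 19.4 m/s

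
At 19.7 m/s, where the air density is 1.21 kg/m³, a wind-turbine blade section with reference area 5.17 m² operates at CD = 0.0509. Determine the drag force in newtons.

D = ½ρv²S·CD = ½ × 1.21 × 19.7² × 5.17 × 0.0509 = 61.8 N

D = 61.8 N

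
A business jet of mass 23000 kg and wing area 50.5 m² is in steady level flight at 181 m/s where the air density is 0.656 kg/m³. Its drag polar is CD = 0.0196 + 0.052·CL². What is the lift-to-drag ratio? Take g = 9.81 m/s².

Level flight ⇒ L = W = m·g = 23000 × 9.81 = 2.2563×10^5 N.
Dynamic pressure q = 0.5 × 0.656 × 181² = 10750 Pa.
Required CL = L/(qS) = 2.2563×10^5/(10750·50.5) = 0.4158.
CD = 0.0196 + 0.052 × 0.4158² = 0.02859.
L/D = CL/CD = 0.4158 / 0.02859 = 14.5

L/D = 14.5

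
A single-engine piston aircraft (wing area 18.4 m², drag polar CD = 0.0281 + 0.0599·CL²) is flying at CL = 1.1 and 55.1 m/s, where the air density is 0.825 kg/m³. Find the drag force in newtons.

CD = 0.0281 + 0.0599 × 1.1² = 0.1006
D = ½ρv²S·CD = ½ × 0.825 × 55.1² × 18.4 × 0.1006 = 2320 N

D = 2320 N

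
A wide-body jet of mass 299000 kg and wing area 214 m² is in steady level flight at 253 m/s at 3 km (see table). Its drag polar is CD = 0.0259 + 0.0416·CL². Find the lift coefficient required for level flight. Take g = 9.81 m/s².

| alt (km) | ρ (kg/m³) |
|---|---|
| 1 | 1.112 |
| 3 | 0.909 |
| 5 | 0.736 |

At 3 km, from the table: ρ = 0.909 kg/m³.
In steady level flight, lift balances weight: W = mg = 299000 × 9.81 = 2.9332×10^6 N.
q = ½ρv² = ½ × 0.909 × 253² = 29090 Pa.
CL = W/(q·S) = 2.9332×10^6 / (29090 × 214) = 0.4711.

CL = 0.471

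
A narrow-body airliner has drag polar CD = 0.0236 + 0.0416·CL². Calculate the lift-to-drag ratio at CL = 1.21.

CD = 0.0236 + 0.0416 × 1.21² = 0.08451
L/D = CL/CD = 1.21 / 0.08451 = 14.3

L/D = 14.3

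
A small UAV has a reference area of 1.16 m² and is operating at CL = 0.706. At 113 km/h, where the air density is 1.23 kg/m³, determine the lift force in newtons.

Convert speed: v = 113 km/h ÷ 3.6 = 31.39 m/s.
Dynamic pressure q = ½ρv² = ½ × 1.23 × 31.39² = 605.9 Pa.
L = q·S·CL = 605.9 × 1.16 × 0.706 = 496 N

L = 496 N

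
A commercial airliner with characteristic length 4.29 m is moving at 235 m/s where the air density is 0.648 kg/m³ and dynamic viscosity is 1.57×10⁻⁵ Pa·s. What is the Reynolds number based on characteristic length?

Re = ρ·v·c/μ = 0.648 × 235 × 4.29 / (1.57×10⁻⁵) = 4.16×10^7

Re = 4.16×10^7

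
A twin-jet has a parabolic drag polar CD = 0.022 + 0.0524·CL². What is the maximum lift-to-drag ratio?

For CD = CD0 + K·CL², (L/D)max occurs at CL* = √(CD0/K) and equals 1/(2√(K·CD0)).
(L/D)max = 1/(2√(0.0524 × 0.022)) = 1/(2 × 0.03395) = 14.7

(L/D)max = 14.7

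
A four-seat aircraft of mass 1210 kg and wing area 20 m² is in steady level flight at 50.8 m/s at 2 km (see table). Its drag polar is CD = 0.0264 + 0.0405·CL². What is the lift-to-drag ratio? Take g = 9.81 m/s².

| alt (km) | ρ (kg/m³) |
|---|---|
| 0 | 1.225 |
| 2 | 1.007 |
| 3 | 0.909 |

L/D = 13.1

At 2 km, from the table: ρ = 1.007 kg/m³.
In steady level flight, lift balances weight: W = mg = 1210 × 9.81 = 11870 N.
Dynamic pressure q = 0.5 × 1.007 × 50.8² = 1299 Pa.
Required CL = L/(qS) = 11870/(1299·20) = 0.4568.
CD = 0.0264 + 0.0405 × 0.4568² = 0.03485.
L/D = CL/CD = 0.4568 / 0.03485 = 13.1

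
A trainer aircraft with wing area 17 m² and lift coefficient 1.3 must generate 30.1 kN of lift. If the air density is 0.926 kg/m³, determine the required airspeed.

L = ½ρv²S·CL ⇒ v = √(2L/(ρ·S·CL))
v = √(2 × 30100 / (0.926 × 17 × 1.3)) = √2942 = 54.2 m/s

v = 54.2 m/s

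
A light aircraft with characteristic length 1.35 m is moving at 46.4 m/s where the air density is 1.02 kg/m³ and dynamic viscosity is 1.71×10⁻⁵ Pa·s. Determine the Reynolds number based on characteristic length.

Re = 3.74×10^6

Re = ρ·v·c/μ = 1.02 × 46.4 × 1.35 / (1.71×10⁻⁵) = 3.74×10^6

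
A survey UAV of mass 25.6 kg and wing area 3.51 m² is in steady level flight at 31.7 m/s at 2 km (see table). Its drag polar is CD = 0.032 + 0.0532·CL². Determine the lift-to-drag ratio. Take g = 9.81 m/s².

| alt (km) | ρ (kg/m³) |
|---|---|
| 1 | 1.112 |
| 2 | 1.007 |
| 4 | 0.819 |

At 2 km, from the table: ρ = 1.007 kg/m³.
In steady level flight, lift balances weight: W = mg = 25.6 × 9.81 = 251.14 N.
q = ½ρv² = ½ × 1.007 × 31.7² = 506 Pa.
CL = 2W/(ρv²S) = 2×251.14/(1.007×31.7²×3.51) = 0.1414.
CD = 0.032 + 0.0532 × 0.1414² = 0.03306.
L/D = CL/CD = 0.1414 / 0.03306 = 4.28

L/D = 4.28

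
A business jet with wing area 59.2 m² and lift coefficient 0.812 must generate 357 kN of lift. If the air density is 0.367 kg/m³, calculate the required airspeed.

v = 201 m/s

L = ½ρv²S·CL ⇒ v = √(2L/(ρ·S·CL))
v = √(2 × 3.57×10^5 / (0.367 × 59.2 × 0.812)) = √40470 = 201 m/s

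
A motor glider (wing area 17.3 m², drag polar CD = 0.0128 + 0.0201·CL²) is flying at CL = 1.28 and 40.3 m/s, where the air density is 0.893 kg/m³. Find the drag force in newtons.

D = 574 N

CD = 0.0128 + 0.0201 × 1.28² = 0.04573
D = ½ρv²S·CD = ½ × 0.893 × 40.3² × 17.3 × 0.04573 = 574 N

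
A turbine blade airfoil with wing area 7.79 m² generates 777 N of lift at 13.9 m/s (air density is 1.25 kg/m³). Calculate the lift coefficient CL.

From L = ½ρv²S·CL, rearranging gives CL = 2L/(ρv²S).
CL = 2 × 777 / (1.25 × 13.9² × 7.79) = 0.826

CL = 0.826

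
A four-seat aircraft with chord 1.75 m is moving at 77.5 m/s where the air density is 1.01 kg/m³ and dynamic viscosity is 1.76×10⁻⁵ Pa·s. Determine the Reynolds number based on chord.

Re = 7.78×10^6

Re = ρ·v·c/μ = 1.01 × 77.5 × 1.75 / (1.76×10⁻⁵) = 7.78×10^6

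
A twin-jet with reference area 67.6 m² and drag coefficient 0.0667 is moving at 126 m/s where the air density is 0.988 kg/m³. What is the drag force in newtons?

Dynamic pressure q = ½ρv² = ½ × 0.988 × 126² = 7843 Pa.
D = q·S·CD = 7843 × 67.6 × 0.0667 = 35400 N ≈ 35.4 kN

D = 35400 N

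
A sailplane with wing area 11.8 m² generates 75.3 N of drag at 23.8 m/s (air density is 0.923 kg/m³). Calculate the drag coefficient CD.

From D = ½ρv²S·CD, rearranging gives CD = 2D/(ρv²S).
CD = 2 × 75.3 / (0.923 × 23.8² × 11.8) = 0.0244

CD = 0.0244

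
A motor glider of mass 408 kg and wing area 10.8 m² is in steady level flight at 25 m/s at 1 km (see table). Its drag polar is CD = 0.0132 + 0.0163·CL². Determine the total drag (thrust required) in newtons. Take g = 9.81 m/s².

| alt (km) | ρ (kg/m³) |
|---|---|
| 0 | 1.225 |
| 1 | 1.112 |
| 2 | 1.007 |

At 1 km, from the table: ρ = 1.112 kg/m³.
In steady level flight, lift balances weight: W = mg = 408 × 9.81 = 4002.5 N.
q = ½ρv² = ½ × 1.112 × 25² = 347.5 Pa.
Required CL = L/(qS) = 4002.5/(347.5·10.8) = 1.066.
CD = 0.0132 + 0.0163 × 1.066² = 0.03174.
D = q·S·CD = 347.5 × 10.8 × 0.03174 = 119.1 N

D = 119 N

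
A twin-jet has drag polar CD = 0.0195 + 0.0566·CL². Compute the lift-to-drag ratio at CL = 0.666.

L/D = 14.9

CD = 0.0195 + 0.0566 × 0.666² = 0.04461
L/D = CL/CD = 0.666 / 0.04461 = 14.9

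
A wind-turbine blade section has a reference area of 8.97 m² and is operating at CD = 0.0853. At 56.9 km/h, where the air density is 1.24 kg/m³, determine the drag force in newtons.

Convert speed: v = 56.9 km/h ÷ 3.6 = 15.81 m/s.
Dynamic pressure q = ½ρv² = ½ × 1.24 × 15.81² = 154.9 Pa.
D = q·S·CD = 154.9 × 8.97 × 0.0853 = 119 N

D = 119 N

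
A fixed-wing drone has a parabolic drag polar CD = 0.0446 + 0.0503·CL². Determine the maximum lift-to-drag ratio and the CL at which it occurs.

(L/D)max = 10.6, at CL = 0.942

For CD = CD0 + K·CL², (L/D)max occurs at CL* = √(CD0/K) and equals 1/(2√(K·CD0)).
(L/D)max = 1/(2√(0.0503 × 0.0446)) = 1/(2 × 0.04736) = 10.6
CL* = √(0.0446/0.0503) = 0.942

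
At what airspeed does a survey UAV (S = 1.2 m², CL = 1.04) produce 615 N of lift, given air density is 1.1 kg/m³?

v = 29.9 m/s

L = ½ρv²S·CL ⇒ v = √(2L/(ρ·S·CL))
v = √(2 × 615 / (1.1 × 1.2 × 1.04)) = √896 = 29.9 m/s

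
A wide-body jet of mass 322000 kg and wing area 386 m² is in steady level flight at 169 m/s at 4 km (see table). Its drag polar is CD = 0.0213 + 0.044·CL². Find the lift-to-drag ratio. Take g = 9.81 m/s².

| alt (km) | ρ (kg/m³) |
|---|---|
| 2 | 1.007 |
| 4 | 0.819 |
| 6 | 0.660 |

L/D = 16.3

At 4 km, from the table: ρ = 0.819 kg/m³.
Weight W = mg = 322000 × 9.81 = 3.1588×10^6 N; in level flight L = W.
q = ½ρv² = ½ × 0.819 × 169² = 11700 Pa.
Required CL = L/(qS) = 3.1588×10^6/(11700·386) = 0.6997.
CD = 0.0213 + 0.044 × 0.6997² = 0.04284.
L/D = CL/CD = 0.6997 / 0.04284 = 16.3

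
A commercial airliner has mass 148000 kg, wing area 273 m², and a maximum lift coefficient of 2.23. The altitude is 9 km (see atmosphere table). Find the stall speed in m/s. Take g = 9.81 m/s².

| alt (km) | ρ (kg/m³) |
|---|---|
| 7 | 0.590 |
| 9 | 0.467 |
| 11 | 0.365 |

V_stall = 101 m/s

At 9 km, from the table: ρ = 0.467 kg/m³.
Stall occurs when L = W at CL,max. W = mg = 148000 × 9.81 = 1.452×10^6 N.
From L = ½ρV²S·CL,max = W: V_stall = √(2W/(ρSCL,max)) = √(2·1.452×10^6/(0.467·273·2.23))
V_stall = √10210 = 101 m/s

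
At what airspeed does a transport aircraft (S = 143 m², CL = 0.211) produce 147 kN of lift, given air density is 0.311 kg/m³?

v = 177 m/s

L = ½ρv²S·CL ⇒ v = √(2L/(ρ·S·CL))
v = √(2 × 1.47×10^5 / (0.311 × 143 × 0.211)) = √31330 = 177 m/s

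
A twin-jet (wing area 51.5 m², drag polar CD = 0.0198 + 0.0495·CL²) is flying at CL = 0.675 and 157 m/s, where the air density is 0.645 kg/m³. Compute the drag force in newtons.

D = 17300 N

CD = 0.0198 + 0.0495 × 0.675² = 0.04235
D = ½ρv²S·CD = ½ × 0.645 × 157² × 51.5 × 0.04235 = 17300 N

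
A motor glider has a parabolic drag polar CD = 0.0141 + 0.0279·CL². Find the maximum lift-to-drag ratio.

For CD = CD0 + K·CL², (L/D)max occurs at CL* = √(CD0/K) and equals 1/(2√(K·CD0)).
(L/D)max = 1/(2√(0.0279 × 0.0141)) = 1/(2 × 0.01983) = 25.2

(L/D)max = 25.2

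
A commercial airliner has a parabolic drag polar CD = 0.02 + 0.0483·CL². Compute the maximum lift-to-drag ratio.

(L/D)max = 16.1

For CD = CD0 + K·CL², (L/D)max occurs at CL* = √(CD0/K) and equals 1/(2√(K·CD0)).
(L/D)max = 1/(2√(0.0483 × 0.02)) = 1/(2 × 0.03108) = 16.1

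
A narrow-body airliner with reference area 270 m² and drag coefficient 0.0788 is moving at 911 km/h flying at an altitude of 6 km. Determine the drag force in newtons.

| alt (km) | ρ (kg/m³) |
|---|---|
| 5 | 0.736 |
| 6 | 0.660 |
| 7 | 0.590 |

D = 4.5×10^5 N

At 6 km, from the table: ρ = 0.660 kg/m³.
Convert speed: v = 911 km/h ÷ 3.6 = 253.1 m/s.
D = ½ρv²S·CD = ½ × 0.66 × 253.1² × 270 × 0.0788 = 4.5×10^5 N ≈ 450 kN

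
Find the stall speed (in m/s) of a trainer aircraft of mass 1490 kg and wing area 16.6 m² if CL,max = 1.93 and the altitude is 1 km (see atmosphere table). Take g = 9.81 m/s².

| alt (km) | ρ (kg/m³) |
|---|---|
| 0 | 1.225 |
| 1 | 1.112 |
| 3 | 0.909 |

V_stall = 28.6 m/s

At 1 km, from the table: ρ = 1.112 kg/m³.
Weight W = mg = 1490 × 9.81 = 14620 N.
From L = ½ρV²S·CL,max = W: V_stall = √(2W/(ρSCL,max)) = √(2·14620/(1.112·16.6·1.93))
V_stall = √820.6 = 28.6 m/s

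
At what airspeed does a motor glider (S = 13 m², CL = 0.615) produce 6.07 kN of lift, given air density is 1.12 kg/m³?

v = 36.8 m/s

L = ½ρv²S·CL ⇒ v = √(2L/(ρ·S·CL))
v = √(2 × 6070 / (1.12 × 13 × 0.615)) = √1356 = 36.8 m/s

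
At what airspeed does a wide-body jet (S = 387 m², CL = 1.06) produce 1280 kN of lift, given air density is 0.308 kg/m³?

L = ½ρv²S·CL ⇒ v = √(2L/(ρ·S·CL))
v = √(2 × 1.28×10^6 / (0.308 × 387 × 1.06)) = √20260 = 142 m/s

v = 142 m/s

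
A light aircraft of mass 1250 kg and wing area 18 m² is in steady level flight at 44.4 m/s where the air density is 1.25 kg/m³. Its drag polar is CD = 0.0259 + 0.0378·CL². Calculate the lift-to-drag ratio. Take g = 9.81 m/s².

L/D = 14.8

Weight W = mg = 1250 × 9.81 = 12262 N; in level flight L = W.
Dynamic pressure q = 0.5 × 1.25 × 44.4² = 1232 Pa.
CL = W/(q·S) = 12262 / (1232 × 18) = 0.5529.
CD = 0.0259 + 0.0378 × 0.5529² = 0.03746.
L/D = CL/CD = 0.5529 / 0.03746 = 14.8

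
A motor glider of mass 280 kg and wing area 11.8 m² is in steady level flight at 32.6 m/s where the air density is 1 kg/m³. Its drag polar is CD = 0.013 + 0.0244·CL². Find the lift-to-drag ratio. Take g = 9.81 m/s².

L/D = 24.8

In steady level flight, lift balances weight: W = mg = 280 × 9.81 = 2746.8 N.
Dynamic pressure q = 0.5 × 1 × 32.6² = 531.4 Pa.
CL = 2W/(ρv²S) = 2×2746.8/(1×32.6²×11.8) = 0.4381.
CD = 0.013 + 0.0244 × 0.4381² = 0.01768.
L/D = CL/CD = 0.4381 / 0.01768 = 24.8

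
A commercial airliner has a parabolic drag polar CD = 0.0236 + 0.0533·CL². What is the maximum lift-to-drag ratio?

For CD = CD0 + K·CL², (L/D)max occurs at CL* = √(CD0/K) and equals 1/(2√(K·CD0)).
(L/D)max = 1/(2√(0.0533 × 0.0236)) = 1/(2 × 0.03547) = 14.1

(L/D)max = 14.1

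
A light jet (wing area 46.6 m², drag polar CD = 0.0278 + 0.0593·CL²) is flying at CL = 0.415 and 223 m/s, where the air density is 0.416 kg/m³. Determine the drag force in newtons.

CD = 0.0278 + 0.0593 × 0.415² = 0.03801
D = ½ρv²S·CD = ½ × 0.416 × 223² × 46.6 × 0.03801 = 18300 N

D = 18300 N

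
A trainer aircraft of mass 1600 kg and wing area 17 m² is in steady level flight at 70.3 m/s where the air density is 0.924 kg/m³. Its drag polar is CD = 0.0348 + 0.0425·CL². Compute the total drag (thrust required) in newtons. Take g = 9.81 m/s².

Level flight ⇒ L = W = m·g = 1600 × 9.81 = 15696 N.
Dynamic pressure q = 0.5 × 0.924 × 70.3² = 2283 Pa.
Required CL = L/(qS) = 15696/(2283·17) = 0.4044.
CD = 0.0348 + 0.0425 × 0.4044² = 0.04175.
D = q·S·CD = 2283 × 17 × 0.04175 = 1621 N

D = 1620 N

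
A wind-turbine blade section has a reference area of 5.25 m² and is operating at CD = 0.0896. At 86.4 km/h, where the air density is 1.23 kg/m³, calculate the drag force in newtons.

D = 167 N

Convert speed: v = 86.4 km/h ÷ 3.6 = 24 m/s.
D = ½ρv²S·CD = ½ × 1.23 × 24² × 5.25 × 0.0896 = 167 N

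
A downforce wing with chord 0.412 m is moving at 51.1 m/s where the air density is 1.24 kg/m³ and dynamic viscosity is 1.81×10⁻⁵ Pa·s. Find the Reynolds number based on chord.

Re = ρ·v·c/μ = 1.24 × 51.1 × 0.412 / (1.81×10⁻⁵) = 1.44×10^6

Re = 1.44×10^6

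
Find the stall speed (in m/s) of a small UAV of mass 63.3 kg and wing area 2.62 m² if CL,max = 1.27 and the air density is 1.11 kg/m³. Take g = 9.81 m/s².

V_stall = 18.3 m/s

Stall occurs when L = W at CL,max. W = mg = 63.3 × 9.81 = 621 N.
V_stall = √(2W/(ρ·S·CL,max)) = √(2 × 621 / (1.11 × 2.62 × 1.27))
V_stall = √336.3 = 18.3 m/s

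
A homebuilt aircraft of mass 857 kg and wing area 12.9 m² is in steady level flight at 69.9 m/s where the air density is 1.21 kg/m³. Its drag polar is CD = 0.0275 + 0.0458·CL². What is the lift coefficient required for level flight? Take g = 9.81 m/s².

CL = 0.22

Level flight ⇒ L = W = m·g = 857 × 9.81 = 8407.2 N.
Dynamic pressure q = 0.5 × 1.21 × 69.9² = 2956 Pa.
Required CL = L/(qS) = 8407.2/(2956·12.9) = 0.2205.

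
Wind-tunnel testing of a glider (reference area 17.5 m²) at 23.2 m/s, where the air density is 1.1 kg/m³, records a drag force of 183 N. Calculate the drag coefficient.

From D = ½ρv²S·CD, rearranging gives CD = 2D/(ρv²S).
CD = 2 × 183 / (1.1 × 23.2² × 17.5) = 0.0353

CD = 0.0353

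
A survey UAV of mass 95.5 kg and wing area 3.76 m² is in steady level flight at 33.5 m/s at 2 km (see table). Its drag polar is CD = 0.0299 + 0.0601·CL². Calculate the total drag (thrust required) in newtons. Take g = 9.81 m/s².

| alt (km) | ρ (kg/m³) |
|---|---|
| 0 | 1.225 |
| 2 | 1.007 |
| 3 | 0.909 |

At 2 km, from the table: ρ = 1.007 kg/m³.
Level flight ⇒ L = W = m·g = 95.5 × 9.81 = 936.86 N.
Dynamic pressure q = 0.5 × 1.007 × 33.5² = 565.1 Pa.
CL = W/(q·S) = 936.86 / (565.1 × 3.76) = 0.441.
CD = 0.0299 + 0.0601 × 0.441² = 0.04159.
D = q·S·CD = 565.1 × 3.76 × 0.04159 = 88.35 N

D = 88.4 N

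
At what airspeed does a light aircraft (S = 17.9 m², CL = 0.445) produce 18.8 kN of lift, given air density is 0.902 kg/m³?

v = 72.3 m/s

L = ½ρv²S·CL ⇒ v = √(2L/(ρ·S·CL))
v = √(2 × 18800 / (0.902 × 17.9 × 0.445)) = √5233 = 72.3 m/s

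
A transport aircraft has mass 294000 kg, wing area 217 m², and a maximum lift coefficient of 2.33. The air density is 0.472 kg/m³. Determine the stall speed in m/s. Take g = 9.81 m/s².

V_stall = 155 m/s

At stall, lift equals weight: L = W = m·g = 294000 × 9.81 = 2.884×10^6 N.
From L = ½ρV²S·CL,max = W: V_stall = √(2W/(ρSCL,max)) = √(2·2.884×10^6/(0.472·217·2.33))
V_stall = √24170 = 155 m/s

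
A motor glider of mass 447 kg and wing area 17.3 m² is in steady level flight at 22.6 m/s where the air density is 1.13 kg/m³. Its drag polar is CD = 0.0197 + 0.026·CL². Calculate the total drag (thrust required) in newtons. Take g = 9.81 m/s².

D = 198 N

Level flight ⇒ L = W = m·g = 447 × 9.81 = 4385.1 N.
q = ½ρv² = ½ × 1.13 × 22.6² = 288.6 Pa.
CL = W/(q·S) = 4385.1 / (288.6 × 17.3) = 0.8783.
CD = 0.0197 + 0.026 × 0.8783² = 0.03976.
D = q·S·CD = 288.6 × 17.3 × 0.03976 = 198.5 N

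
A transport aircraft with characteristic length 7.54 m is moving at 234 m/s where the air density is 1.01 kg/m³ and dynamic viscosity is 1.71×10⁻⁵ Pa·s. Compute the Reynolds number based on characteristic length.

Re = 1.04×10^8

Re = ρ·v·c/μ = 1.01 × 234 × 7.54 / (1.71×10⁻⁵) = 1.04×10^8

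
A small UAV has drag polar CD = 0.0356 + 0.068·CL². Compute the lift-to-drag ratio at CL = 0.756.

L/D = 10.2

CD = 0.0356 + 0.068 × 0.756² = 0.07446
L/D = CL/CD = 0.756 / 0.07446 = 10.2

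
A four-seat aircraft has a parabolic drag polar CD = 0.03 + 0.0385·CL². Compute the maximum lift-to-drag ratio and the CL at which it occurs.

(L/D)max = 14.7, at CL = 0.883

For CD = CD0 + K·CL², (L/D)max occurs at CL* = √(CD0/K) and equals 1/(2√(K·CD0)).
(L/D)max = 1/(2√(0.0385 × 0.03)) = 1/(2 × 0.03399) = 14.7
CL* = √(0.03/0.0385) = 0.883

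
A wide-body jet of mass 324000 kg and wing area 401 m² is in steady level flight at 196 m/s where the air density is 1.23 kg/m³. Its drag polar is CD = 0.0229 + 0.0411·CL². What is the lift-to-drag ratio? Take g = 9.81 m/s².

Weight W = mg = 324000 × 9.81 = 3.1784×10^6 N; in level flight L = W.
q = ½ρv² = ½ × 1.23 × 196² = 23630 Pa.
Required CL = L/(qS) = 3.1784×10^6/(23630·401) = 0.3355.
CD = 0.0229 + 0.0411 × 0.3355² = 0.02753.
L/D = CL/CD = 0.3355 / 0.02753 = 12.2

L/D = 12.2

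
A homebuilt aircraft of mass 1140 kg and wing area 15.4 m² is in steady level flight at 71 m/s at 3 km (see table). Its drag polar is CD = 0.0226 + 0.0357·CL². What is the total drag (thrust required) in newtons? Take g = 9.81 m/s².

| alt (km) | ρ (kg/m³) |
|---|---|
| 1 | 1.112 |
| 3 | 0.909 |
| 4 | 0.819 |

D = 924 N

At 3 km, from the table: ρ = 0.909 kg/m³.
Weight W = mg = 1140 × 9.81 = 11183 N; in level flight L = W.
Dynamic pressure q = 0.5 × 0.909 × 71² = 2291 Pa.
Required CL = L/(qS) = 11183/(2291·15.4) = 0.317.
CD = 0.0226 + 0.0357 × 0.317² = 0.02619.
D = q·S·CD = 2291 × 15.4 × 0.02619 = 924 N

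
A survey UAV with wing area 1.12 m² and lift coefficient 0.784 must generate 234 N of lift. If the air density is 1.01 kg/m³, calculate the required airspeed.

v = 23 m/s

L = ½ρv²S·CL ⇒ v = √(2L/(ρ·S·CL))
v = √(2 × 234 / (1.01 × 1.12 × 0.784)) = √527.7 = 23 m/s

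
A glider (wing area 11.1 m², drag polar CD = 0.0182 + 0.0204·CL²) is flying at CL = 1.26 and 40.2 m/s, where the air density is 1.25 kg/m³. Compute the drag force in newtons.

CD = 0.0182 + 0.0204 × 1.26² = 0.05059
D = ½ρv²S·CD = ½ × 1.25 × 40.2² × 11.1 × 0.05059 = 567 N

D = 567 N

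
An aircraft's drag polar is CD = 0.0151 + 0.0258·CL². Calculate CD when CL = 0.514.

CD = 0.0219

CD = 0.0151 + 0.0258 × 0.514² = 0.0151 + 0.006816 = 0.0219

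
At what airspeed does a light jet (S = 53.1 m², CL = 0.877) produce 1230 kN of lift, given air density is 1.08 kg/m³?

v = 221 m/s

L = ½ρv²S·CL ⇒ v = √(2L/(ρ·S·CL))
v = √(2 × 1.23×10^6 / (1.08 × 53.1 × 0.877)) = √48910 = 221 m/s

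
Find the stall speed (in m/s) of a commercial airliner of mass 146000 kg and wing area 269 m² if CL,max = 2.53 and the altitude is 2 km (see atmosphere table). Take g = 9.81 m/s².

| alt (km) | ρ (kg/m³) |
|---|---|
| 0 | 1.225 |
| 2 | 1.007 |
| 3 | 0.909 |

At 2 km, from the table: ρ = 1.007 kg/m³.
Weight W = mg = 146000 × 9.81 = 1.432×10^6 N.
From L = ½ρV²S·CL,max = W: V_stall = √(2W/(ρSCL,max)) = √(2·1.432×10^6/(1.007·269·2.53))
V_stall = √4180 = 64.7 m/s

V_stall = 64.7 m/s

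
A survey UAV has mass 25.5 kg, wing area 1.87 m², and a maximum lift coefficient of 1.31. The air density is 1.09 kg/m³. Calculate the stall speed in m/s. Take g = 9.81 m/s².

Weight W = mg = 25.5 × 9.81 = 250.2 N.
V_stall = √(2W/(ρ·S·CL,max)) = √(2 × 250.2 / (1.09 × 1.87 × 1.31))
V_stall = √187.4 = 13.7 m/s

V_stall = 13.7 m/s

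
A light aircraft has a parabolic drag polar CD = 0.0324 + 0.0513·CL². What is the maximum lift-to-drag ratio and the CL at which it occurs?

(L/D)max = 12.3, at CL = 0.795

For CD = CD0 + K·CL², (L/D)max occurs at CL* = √(CD0/K) and equals 1/(2√(K·CD0)).
(L/D)max = 1/(2√(0.0513 × 0.0324)) = 1/(2 × 0.04077) = 12.3
CL* = √(0.0324/0.0513) = 0.795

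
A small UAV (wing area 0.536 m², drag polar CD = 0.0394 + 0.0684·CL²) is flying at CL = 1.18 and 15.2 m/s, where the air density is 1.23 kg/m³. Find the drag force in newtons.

D = 10.3 N

CD = 0.0394 + 0.0684 × 1.18² = 0.1346
D = ½ρv²S·CD = ½ × 1.23 × 15.2² × 0.536 × 0.1346 = 10.3 N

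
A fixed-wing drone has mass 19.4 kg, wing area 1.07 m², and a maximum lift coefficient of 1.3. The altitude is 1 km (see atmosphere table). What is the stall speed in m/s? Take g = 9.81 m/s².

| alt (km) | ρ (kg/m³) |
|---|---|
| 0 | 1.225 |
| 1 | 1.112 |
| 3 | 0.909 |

V_stall = 15.7 m/s

At 1 km, from the table: ρ = 1.112 kg/m³.
Stall occurs when L = W at CL,max. W = mg = 19.4 × 9.81 = 190.3 N.
From L = ½ρV²S·CL,max = W: V_stall = √(2W/(ρSCL,max)) = √(2·190.3/(1.112·1.07·1.3))
V_stall = √246.1 = 15.7 m/s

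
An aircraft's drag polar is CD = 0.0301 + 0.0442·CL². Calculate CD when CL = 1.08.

CD = 0.0817

CD = 0.0301 + 0.0442 × 1.08² = 0.0301 + 0.05155 = 0.0817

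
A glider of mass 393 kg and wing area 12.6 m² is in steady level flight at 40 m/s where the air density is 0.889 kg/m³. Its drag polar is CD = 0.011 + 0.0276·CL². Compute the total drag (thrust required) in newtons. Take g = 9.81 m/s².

In steady level flight, lift balances weight: W = mg = 393 × 9.81 = 3855.3 N.
q = ½ρv² = ½ × 0.889 × 40² = 711.2 Pa.
Required CL = L/(qS) = 3855.3/(711.2·12.6) = 0.4302.
CD = 0.011 + 0.0276 × 0.4302² = 0.01611.
D = q·S·CD = 711.2 × 12.6 × 0.01611 = 144.4 N

D = 144 N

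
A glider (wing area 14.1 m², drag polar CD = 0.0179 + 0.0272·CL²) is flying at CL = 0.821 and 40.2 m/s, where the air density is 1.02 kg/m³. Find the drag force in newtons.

CD = 0.0179 + 0.0272 × 0.821² = 0.03623
D = ½ρv²S·CD = ½ × 1.02 × 40.2² × 14.1 × 0.03623 = 421 N

D = 421 N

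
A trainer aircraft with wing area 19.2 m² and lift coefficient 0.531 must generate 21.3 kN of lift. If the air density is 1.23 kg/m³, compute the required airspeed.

L = ½ρv²S·CL ⇒ v = √(2L/(ρ·S·CL))
v = √(2 × 21300 / (1.23 × 19.2 × 0.531)) = √3397 = 58.3 m/s

v = 58.3 m/s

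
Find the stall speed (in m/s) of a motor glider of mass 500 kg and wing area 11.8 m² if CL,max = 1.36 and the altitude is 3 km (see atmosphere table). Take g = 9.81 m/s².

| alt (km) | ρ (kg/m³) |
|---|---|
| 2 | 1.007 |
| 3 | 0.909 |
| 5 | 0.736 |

At 3 km, from the table: ρ = 0.909 kg/m³.
Weight W = mg = 500 × 9.81 = 4905 N.
V_stall = √(2W/(ρ·S·CL,max)) = √(2 × 4905 / (0.909 × 11.8 × 1.36))
V_stall = √672.5 = 25.9 m/s

V_stall = 25.9 m/s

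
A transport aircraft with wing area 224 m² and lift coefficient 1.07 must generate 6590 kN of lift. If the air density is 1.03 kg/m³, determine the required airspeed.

L = ½ρv²S·CL ⇒ v = √(2L/(ρ·S·CL))
v = √(2 × 6.59×10^6 / (1.03 × 224 × 1.07)) = √53390 = 231 m/s

v = 231 m/s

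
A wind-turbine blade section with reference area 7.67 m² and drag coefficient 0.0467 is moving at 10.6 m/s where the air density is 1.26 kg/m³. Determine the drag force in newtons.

D = 25.4 N

Dynamic pressure q = ½ρv² = ½ × 1.26 × 10.6² = 70.79 Pa.
D = q·S·CD = 70.79 × 7.67 × 0.0467 = 25.4 N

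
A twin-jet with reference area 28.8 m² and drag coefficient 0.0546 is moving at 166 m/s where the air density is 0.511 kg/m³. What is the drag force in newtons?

D = 11100 N

Dynamic pressure q = ½ρv² = ½ × 0.511 × 166² = 7041 Pa.
D = q·S·CD = 7041 × 28.8 × 0.0546 = 11100 N ≈ 11.1 kN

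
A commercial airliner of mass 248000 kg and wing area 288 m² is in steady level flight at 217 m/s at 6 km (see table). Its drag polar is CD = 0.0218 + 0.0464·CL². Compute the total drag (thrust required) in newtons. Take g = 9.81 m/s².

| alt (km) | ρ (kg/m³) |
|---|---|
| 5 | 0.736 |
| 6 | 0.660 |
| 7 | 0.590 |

D = 1.59×10^5 N

At 6 km, from the table: ρ = 0.660 kg/m³.
In steady level flight, lift balances weight: W = mg = 248000 × 9.81 = 2.4329×10^6 N.
Dynamic pressure q = 0.5 × 0.66 × 217² = 15540 Pa.
CL = 2W/(ρv²S) = 2×2.4329×10^6/(0.66×217²×288) = 0.5436.
CD = 0.0218 + 0.0464 × 0.5436² = 0.03551.
D = q·S·CD = 15540 × 288 × 0.03551 = 1.589×10^5 N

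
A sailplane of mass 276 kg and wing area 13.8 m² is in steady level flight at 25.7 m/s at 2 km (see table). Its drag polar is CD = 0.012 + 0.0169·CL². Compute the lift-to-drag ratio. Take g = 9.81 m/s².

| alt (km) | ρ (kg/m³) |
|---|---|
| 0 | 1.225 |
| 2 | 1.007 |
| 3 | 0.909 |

At 2 km, from the table: ρ = 1.007 kg/m³.
In steady level flight, lift balances weight: W = mg = 276 × 9.81 = 2707.6 N.
q = ½ρv² = ½ × 1.007 × 25.7² = 332.6 Pa.
Required CL = L/(qS) = 2707.6/(332.6·13.8) = 0.59.
CD = 0.012 + 0.0169 × 0.59² = 0.01788.
L/D = CL/CD = 0.59 / 0.01788 = 33

L/D = 33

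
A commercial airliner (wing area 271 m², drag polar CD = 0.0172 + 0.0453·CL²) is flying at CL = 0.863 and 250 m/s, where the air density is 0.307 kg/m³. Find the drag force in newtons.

D = 1.32×10^5 N

CD = 0.0172 + 0.0453 × 0.863² = 0.05094
D = ½ρv²S·CD = ½ × 0.307 × 250² × 271 × 0.05094 = 1.32×10^5 N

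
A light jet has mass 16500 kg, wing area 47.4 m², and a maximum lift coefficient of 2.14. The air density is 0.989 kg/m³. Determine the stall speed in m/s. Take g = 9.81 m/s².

Stall occurs when L = W at CL,max. W = mg = 16500 × 9.81 = 1.619×10^5 N.
V_stall = √(2W/(ρ·S·CL,max)) = √(2 × 1.619×10^5 / (0.989 × 47.4 × 2.14))
V_stall = √3227 = 56.8 m/s

V_stall = 56.8 m/s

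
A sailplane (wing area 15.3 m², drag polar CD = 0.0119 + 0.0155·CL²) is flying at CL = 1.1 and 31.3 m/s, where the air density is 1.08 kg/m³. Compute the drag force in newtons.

D = 248 N

CD = 0.0119 + 0.0155 × 1.1² = 0.03066
D = ½ρv²S·CD = ½ × 1.08 × 31.3² × 15.3 × 0.03066 = 248 N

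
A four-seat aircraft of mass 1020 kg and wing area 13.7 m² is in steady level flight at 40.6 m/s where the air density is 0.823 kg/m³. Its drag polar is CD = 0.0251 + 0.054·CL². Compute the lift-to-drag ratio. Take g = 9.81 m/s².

L/D = 12.3

Weight W = mg = 1020 × 9.81 = 10006 N; in level flight L = W.
q = ½ρv² = ½ × 0.823 × 40.6² = 678.3 Pa.
Required CL = L/(qS) = 10006/(678.3·13.7) = 1.077.
CD = 0.0251 + 0.054 × 1.077² = 0.08771.
L/D = CL/CD = 1.077 / 0.08771 = 12.3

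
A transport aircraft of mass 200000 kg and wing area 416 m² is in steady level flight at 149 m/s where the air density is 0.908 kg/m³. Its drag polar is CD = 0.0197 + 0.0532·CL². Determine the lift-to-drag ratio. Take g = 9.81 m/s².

Weight W = mg = 200000 × 9.81 = 1.962×10^6 N; in level flight L = W.
q = ½ρv² = ½ × 0.908 × 149² = 10080 Pa.
CL = 2W/(ρv²S) = 2×1.962×10^6/(0.908×149²×416) = 0.4679.
CD = 0.0197 + 0.0532 × 0.4679² = 0.03135.
L/D = CL/CD = 0.4679 / 0.03135 = 14.9

L/D = 14.9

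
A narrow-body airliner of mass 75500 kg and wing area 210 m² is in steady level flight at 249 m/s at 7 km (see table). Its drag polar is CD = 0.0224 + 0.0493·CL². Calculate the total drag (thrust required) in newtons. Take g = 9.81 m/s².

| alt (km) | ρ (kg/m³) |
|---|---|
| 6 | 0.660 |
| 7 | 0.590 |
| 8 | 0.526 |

At 7 km, from the table: ρ = 0.590 kg/m³.
In steady level flight, lift balances weight: W = mg = 75500 × 9.81 = 7.4066×10^5 N.
Dynamic pressure q = 0.5 × 0.59 × 249² = 18290 Pa.
Required CL = L/(qS) = 7.4066×10^5/(18290·210) = 0.1928.
CD = 0.0224 + 0.0493 × 0.1928² = 0.02423.
D = q·S·CD = 18290 × 210 × 0.02423 = 93080 N

D = 93100 N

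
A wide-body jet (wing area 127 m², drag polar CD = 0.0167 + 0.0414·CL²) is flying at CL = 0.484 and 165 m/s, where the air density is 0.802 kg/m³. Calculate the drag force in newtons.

CD = 0.0167 + 0.0414 × 0.484² = 0.0264
D = ½ρv²S·CD = ½ × 0.802 × 165² × 127 × 0.0264 = 36600 N

D = 36600 N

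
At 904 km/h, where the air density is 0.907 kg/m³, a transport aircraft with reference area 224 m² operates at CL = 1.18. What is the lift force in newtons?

Convert speed: v = 904 km/h ÷ 3.6 = 251.1 m/s.
L = ½ρv²S·CL = ½ × 0.907 × 251.1² × 224 × 1.18 = 7.56×10^6 N ≈ 7560 kN

L = 7.56×10^6 N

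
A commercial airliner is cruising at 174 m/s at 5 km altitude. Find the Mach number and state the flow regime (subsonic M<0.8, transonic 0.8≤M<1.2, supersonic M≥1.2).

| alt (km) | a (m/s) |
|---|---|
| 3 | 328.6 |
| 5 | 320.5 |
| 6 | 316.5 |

At 5 km, from the table: a = 320.5 m/s.
M = v/a = 174 / 320.5 = 0.543
M = 0.543 → subsonic.

M = 0.543 (subsonic)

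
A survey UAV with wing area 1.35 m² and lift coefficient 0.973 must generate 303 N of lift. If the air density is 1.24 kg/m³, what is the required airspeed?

v = 19.3 m/s

L = ½ρv²S·CL ⇒ v = √(2L/(ρ·S·CL))
v = √(2 × 303 / (1.24 × 1.35 × 0.973)) = √372.1 = 19.3 m/s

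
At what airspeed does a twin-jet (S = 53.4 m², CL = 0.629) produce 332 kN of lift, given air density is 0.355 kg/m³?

v = 236 m/s

L = ½ρv²S·CL ⇒ v = √(2L/(ρ·S·CL))
v = √(2 × 3.32×10^5 / (0.355 × 53.4 × 0.629)) = √55690 = 236 m/s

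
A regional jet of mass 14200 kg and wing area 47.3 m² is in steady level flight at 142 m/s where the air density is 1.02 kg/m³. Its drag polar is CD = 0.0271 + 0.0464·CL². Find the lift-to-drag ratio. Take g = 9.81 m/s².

Level flight ⇒ L = W = m·g = 14200 × 9.81 = 1.393×10^5 N.
Dynamic pressure q = 0.5 × 1.02 × 142² = 10280 Pa.
Required CL = L/(qS) = 1.393×10^5/(10280·47.3) = 0.2864.
CD = 0.0271 + 0.0464 × 0.2864² = 0.03091.
L/D = CL/CD = 0.2864 / 0.03091 = 9.27

L/D = 9.27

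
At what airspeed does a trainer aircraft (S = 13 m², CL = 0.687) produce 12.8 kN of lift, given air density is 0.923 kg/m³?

L = ½ρv²S·CL ⇒ v = √(2L/(ρ·S·CL))
v = √(2 × 12800 / (0.923 × 13 × 0.687)) = √3106 = 55.7 m/s

v = 55.7 m/s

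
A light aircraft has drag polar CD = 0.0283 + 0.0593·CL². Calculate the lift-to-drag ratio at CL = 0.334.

CD = 0.0283 + 0.0593 × 0.334² = 0.03492
L/D = CL/CD = 0.334 / 0.03492 = 9.57

L/D = 9.57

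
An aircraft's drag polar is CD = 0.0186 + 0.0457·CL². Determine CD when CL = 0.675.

CD = 0.0186 + 0.0457 × 0.675² = 0.0186 + 0.02082 = 0.0394

CD = 0.0394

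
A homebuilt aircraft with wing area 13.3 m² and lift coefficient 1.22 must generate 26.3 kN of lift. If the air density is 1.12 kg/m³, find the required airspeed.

L = ½ρv²S·CL ⇒ v = √(2L/(ρ·S·CL))
v = √(2 × 26300 / (1.12 × 13.3 × 1.22)) = √2894 = 53.8 m/s

v = 53.8 m/s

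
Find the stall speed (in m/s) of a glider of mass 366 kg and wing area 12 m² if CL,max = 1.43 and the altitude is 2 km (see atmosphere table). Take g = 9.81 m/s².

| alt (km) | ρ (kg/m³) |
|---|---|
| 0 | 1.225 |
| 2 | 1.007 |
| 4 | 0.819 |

At 2 km, from the table: ρ = 1.007 kg/m³.
Stall occurs when L = W at CL,max. W = mg = 366 × 9.81 = 3590 N.
From L = ½ρV²S·CL,max = W: V_stall = √(2W/(ρSCL,max)) = √(2·3590/(1.007·12·1.43))
V_stall = √415.6 = 20.4 m/s

V_stall = 20.4 m/s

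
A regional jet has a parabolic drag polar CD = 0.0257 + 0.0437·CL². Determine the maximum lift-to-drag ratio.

(L/D)max = 14.9

For CD = CD0 + K·CL², (L/D)max occurs at CL* = √(CD0/K) and equals 1/(2√(K·CD0)).
(L/D)max = 1/(2√(0.0437 × 0.0257)) = 1/(2 × 0.03351) = 14.9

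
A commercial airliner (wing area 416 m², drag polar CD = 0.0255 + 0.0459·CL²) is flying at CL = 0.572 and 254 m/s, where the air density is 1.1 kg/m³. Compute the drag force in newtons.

CD = 0.0255 + 0.0459 × 0.572² = 0.04052
D = ½ρv²S·CD = ½ × 1.1 × 254² × 416 × 0.04052 = 5.98×10^5 N

D = 5.98×10^5 N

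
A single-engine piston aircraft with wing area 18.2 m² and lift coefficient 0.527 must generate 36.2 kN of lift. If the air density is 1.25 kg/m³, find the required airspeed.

L = ½ρv²S·CL ⇒ v = √(2L/(ρ·S·CL))
v = √(2 × 36200 / (1.25 × 18.2 × 0.527)) = √6039 = 77.7 m/s

v = 77.7 m/s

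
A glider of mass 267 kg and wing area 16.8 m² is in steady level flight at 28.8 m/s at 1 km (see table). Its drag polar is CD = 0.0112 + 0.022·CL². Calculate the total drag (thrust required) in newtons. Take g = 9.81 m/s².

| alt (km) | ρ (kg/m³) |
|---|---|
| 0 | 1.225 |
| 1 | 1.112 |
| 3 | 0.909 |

At 1 km, from the table: ρ = 1.112 kg/m³.
Weight W = mg = 267 × 9.81 = 2619.3 N; in level flight L = W.
Dynamic pressure q = 0.5 × 1.112 × 28.8² = 461.2 Pa.
CL = W/(q·S) = 2619.3 / (461.2 × 16.8) = 0.3381.
CD = 0.0112 + 0.022 × 0.3381² = 0.01371.
D = q·S·CD = 461.2 × 16.8 × 0.01371 = 106.3 N

D = 106 N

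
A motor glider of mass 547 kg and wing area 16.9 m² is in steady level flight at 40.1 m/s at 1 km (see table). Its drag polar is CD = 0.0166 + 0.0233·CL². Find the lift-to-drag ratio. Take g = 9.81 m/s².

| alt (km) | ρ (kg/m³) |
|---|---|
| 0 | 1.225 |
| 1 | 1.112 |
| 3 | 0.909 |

L/D = 18.2

At 1 km, from the table: ρ = 1.112 kg/m³.
Weight W = mg = 547 × 9.81 = 5366.1 N; in level flight L = W.
q = ½ρv² = ½ × 1.112 × 40.1² = 894.1 Pa.
CL = W/(q·S) = 5366.1 / (894.1 × 16.9) = 0.3551.
CD = 0.0166 + 0.0233 × 0.3551² = 0.01954.
L/D = CL/CD = 0.3551 / 0.01954 = 18.2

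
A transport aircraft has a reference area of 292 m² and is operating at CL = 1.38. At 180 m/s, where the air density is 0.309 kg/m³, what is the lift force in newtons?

Dynamic pressure q = ½ρv² = ½ × 0.309 × 180² = 5006 Pa.
L = q·S·CL = 5006 × 292 × 1.38 = 2.02×10^6 N ≈ 2020 kN

L = 2.02×10^6 N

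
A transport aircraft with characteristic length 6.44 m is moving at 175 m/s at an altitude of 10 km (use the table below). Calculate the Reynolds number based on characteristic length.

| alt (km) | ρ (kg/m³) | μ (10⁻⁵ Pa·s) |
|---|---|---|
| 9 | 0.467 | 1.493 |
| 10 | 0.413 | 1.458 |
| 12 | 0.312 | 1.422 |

At 10 km, from the table: ρ = 0.413 kg/m³, μ = 1.458×10⁻⁵ Pa·s.
Re = ρ·v·c/μ = 0.413 × 175 × 6.44 / (1.458×10⁻⁵) = 3.19×10^7

Re = 3.19×10^7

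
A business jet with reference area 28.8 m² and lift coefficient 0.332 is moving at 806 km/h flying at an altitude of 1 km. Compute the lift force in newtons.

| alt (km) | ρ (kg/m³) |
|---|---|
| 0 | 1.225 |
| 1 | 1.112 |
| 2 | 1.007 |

L = 2.66×10^5 N

At 1 km, from the table: ρ = 1.112 kg/m³.
Convert speed: v = 806 km/h ÷ 3.6 = 223.9 m/s.
Dynamic pressure q = ½ρv² = ½ × 1.112 × 223.9² = 27870 Pa.
L = q·S·CL = 27870 × 28.8 × 0.332 = 2.66×10^5 N ≈ 266 kN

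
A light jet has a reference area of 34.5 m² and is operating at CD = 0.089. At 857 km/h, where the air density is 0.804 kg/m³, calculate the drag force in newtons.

Convert speed: v = 857 km/h ÷ 3.6 = 238.1 m/s.
Dynamic pressure q = ½ρv² = ½ × 0.804 × 238.1² = 22780 Pa.
D = q·S·CD = 22780 × 34.5 × 0.089 = 70000 N ≈ 70 kN

D = 70000 N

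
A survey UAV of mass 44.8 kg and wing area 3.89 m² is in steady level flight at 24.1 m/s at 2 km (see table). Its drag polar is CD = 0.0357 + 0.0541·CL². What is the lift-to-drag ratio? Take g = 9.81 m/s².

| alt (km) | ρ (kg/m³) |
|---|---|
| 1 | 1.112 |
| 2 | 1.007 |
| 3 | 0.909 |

L/D = 8.83

At 2 km, from the table: ρ = 1.007 kg/m³.
Weight W = mg = 44.8 × 9.81 = 439.49 N; in level flight L = W.
Dynamic pressure q = 0.5 × 1.007 × 24.1² = 292.4 Pa.
Required CL = L/(qS) = 439.49/(292.4·3.89) = 0.3863.
CD = 0.0357 + 0.0541 × 0.3863² = 0.04377.
L/D = CL/CD = 0.3863 / 0.04377 = 8.83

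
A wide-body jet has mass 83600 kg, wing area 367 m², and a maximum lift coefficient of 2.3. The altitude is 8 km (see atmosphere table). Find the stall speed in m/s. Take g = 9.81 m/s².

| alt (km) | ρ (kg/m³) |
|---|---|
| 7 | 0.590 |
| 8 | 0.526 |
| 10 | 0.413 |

At 8 km, from the table: ρ = 0.526 kg/m³.
Weight W = mg = 83600 × 9.81 = 8.201×10^5 N.
V_stall = √(2W/(ρ·S·CL,max)) = √(2 × 8.201×10^5 / (0.526 × 367 × 2.3))
V_stall = √3694 = 60.8 m/s

V_stall = 60.8 m/s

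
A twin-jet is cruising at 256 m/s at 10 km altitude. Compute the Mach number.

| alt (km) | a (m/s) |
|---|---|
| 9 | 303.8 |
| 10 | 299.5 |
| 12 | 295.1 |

At 10 km, from the table: a = 299.5 m/s.
M = v/a = 256 / 299.5 = 0.855

M = 0.855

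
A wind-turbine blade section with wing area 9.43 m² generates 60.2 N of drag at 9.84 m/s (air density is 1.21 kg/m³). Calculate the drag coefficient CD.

CD = 0.109

From D = ½ρv²S·CD, rearranging gives CD = 2D/(ρv²S).
CD = 2 × 60.2 / (1.21 × 9.84² × 9.43) = 0.109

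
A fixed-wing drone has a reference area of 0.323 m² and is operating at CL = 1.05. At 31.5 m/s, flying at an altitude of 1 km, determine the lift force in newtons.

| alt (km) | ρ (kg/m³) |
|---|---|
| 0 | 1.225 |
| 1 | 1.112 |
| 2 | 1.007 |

At 1 km, from the table: ρ = 1.112 kg/m³.
L = ½ρv²S·CL = ½ × 1.112 × 31.5² × 0.323 × 1.05 = 187 N

L = 187 N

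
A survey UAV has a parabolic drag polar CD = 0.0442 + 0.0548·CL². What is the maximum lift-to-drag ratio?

(L/D)max = 10.2

For CD = CD0 + K·CL², (L/D)max occurs at CL* = √(CD0/K) and equals 1/(2√(K·CD0)).
(L/D)max = 1/(2√(0.0548 × 0.0442)) = 1/(2 × 0.04922) = 10.2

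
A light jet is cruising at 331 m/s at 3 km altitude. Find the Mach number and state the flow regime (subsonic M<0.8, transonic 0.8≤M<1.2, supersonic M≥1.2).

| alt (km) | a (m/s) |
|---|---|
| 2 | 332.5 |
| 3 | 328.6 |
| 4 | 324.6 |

M = 1.01 (transonic)

At 3 km, from the table: a = 328.6 m/s.
M = v/a = 331 / 328.6 = 1.01
M = 1.01 → transonic.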